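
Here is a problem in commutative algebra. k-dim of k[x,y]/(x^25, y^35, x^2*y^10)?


k[x,y]/I, I = (x^25, y^35, x^2*y^10)
Rect: 25x35=875. Corner: (25-2)x(35-10)=575.
dim = 875-575 = 300


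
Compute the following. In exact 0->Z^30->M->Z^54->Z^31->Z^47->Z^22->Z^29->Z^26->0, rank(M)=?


Alt sum=0:
(-1)^0*30 + (-1)^1*? + (-1)^2*54 + (-1)^3*31 + (-1)^4*47 + (-1)^5*22 + (-1)^6*29 + (-1)^7*26=0
rank(M)=81


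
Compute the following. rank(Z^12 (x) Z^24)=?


rank(M(x)N) = rank(M)*rank(N)
12*24 = 288


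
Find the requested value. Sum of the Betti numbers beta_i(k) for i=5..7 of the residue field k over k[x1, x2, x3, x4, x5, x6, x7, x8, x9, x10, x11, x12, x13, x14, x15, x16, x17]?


Koszul resolution: beta_i(k)=C(n,i), n=17
C(17,5)=6188, C(17,6)=12376, C(17,7)=19448
Sum=38012


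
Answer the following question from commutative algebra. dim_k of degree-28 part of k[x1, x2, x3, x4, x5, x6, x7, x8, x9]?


C(d+n-1,n-1)=C(36,8)=30260340


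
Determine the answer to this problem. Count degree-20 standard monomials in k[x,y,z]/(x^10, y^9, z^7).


Need i<10, j<9, k<7 with i+j+k=20.
For each i, j ranges over max(0,20-i-6)..min(8,20-i):
  i=0: j in [14,8] -> 0
  i=1: j in [13,8] -> 0
  i=2: j in [12,8] -> 0
  i=3: j in [11,8] -> 0
  i=4: j in [10,8] -> 0
  i=5: j in [9,8] -> 0
  i=6: j in [8,8] -> 1
  i=7: j in [7,8] -> 2
  i=8: j in [6,8] -> 3
  i=9: j in [5,8] -> 4
H(20) = 0+0+0+0+0+0+1+2+3+4 = 10


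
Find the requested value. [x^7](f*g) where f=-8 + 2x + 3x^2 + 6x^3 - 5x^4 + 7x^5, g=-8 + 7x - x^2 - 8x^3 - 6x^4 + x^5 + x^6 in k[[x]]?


[x^7] = sum a_i*b_j, i+j=7
  2*1=2
  3*1=3
  6*-6=-36
  -5*-8=40
  7*-1=-7
Sum=2


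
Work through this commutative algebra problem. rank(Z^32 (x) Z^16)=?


rank(M(x)N) = rank(M)*rank(N)
32*16 = 512


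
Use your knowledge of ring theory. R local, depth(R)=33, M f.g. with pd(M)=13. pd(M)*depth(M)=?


pd+depth=33
depth=33-13=20
pd*depth=13*20=260


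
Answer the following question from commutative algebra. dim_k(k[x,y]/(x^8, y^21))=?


Basis: x^i*y^j, i<8, j<21
8*21=168


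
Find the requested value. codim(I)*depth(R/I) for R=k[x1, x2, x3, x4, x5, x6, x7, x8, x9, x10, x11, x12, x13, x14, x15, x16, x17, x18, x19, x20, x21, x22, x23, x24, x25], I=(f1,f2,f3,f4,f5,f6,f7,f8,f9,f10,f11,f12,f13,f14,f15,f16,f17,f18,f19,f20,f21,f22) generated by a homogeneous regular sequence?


codim=22, depth=dim(R/I)=25-22=3
Product=22*3=66


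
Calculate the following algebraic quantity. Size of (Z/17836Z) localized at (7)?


7-primary part: 17836=7^3*52
Size=7^3=343


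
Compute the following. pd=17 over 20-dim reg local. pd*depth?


pd+depth=20
depth=20-17=3
pd*depth=17*3=51


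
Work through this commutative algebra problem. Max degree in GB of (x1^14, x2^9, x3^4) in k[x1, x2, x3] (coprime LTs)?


Pure powers, coprime LTs => already GB.
Degrees: 14, 9, 4
Max=14


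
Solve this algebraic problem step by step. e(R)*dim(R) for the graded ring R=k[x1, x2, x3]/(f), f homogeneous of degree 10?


e(R)=deg(f)=10, dim(R)=3-1=2
e*dim=10*2=20


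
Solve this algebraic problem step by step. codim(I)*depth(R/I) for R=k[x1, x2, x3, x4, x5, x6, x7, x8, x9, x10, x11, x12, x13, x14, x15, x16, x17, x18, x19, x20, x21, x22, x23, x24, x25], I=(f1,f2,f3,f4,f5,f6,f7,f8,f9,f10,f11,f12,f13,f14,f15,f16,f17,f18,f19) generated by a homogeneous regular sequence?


codim=19, depth=dim(R/I)=25-19=6
Product=19*6=114


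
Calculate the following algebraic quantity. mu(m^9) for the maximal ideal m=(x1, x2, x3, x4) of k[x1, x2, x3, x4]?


Graded Nakayama: mu(m^d) = dim_k (m^d/m^(d+1)) = #degree-9 monomials in 4 vars
C(n+d-1,d)=C(12,9)=220


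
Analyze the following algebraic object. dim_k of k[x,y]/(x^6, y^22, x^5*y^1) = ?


k[x,y]/I, I = (x^6, y^22, x^5*y^1)
Rect: 6x22=132. Corner: (6-5)x(22-1)=21.
dim = 132-21 = 111


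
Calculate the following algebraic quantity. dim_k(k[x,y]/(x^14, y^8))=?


Basis: x^i*y^j, i<14, j<8
14*8=112


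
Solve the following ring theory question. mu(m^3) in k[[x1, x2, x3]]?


C(n+d-1,d)=C(5,3)=10


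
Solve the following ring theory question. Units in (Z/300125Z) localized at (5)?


Local ring = Z/125Z.
phi(125) = 5^2*(5-1) = 100


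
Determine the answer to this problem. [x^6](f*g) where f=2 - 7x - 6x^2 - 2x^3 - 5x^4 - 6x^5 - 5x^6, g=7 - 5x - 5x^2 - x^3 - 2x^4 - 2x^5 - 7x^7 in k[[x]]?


[x^6] = sum a_i*b_j, i+j=6
  -7*-2=14
  -6*-2=12
  -2*-1=2
  -5*-5=25
  -6*-5=30
  -5*7=-35
Sum=48


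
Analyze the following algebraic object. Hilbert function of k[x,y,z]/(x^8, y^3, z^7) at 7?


Need i<8, j<3, k<7 with i+j+k=7.
For each i, j ranges over max(0,7-i-6)..min(2,7-i):
  i=0: j in [1,2] -> 2
  i=1: j in [0,2] -> 3
  i=2: j in [0,2] -> 3
  i=3: j in [0,2] -> 3
  i=4: j in [0,2] -> 3
  i=5: j in [0,2] -> 3
  i=6: j in [0,1] -> 2
  i=7: j in [0,0] -> 1
H(7) = 2+3+3+3+3+3+2+1 = 20


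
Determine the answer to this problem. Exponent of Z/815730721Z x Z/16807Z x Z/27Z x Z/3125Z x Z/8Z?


Exponent = lcm of the cyclic orders; pairwise coprime => product.
13^8*7^5*3^3*5^5*2^3=815730721*16807*27*3125*8=9254240703796725000


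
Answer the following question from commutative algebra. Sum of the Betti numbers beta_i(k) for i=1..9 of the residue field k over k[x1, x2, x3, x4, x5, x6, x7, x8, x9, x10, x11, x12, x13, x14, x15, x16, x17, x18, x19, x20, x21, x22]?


Koszul resolution: beta_i(k)=C(n,i), n=22
C(22,1)=22, C(22,2)=231, C(22,3)=1540, C(22,4)=7315, C(22,5)=26334, C(22,6)=74613, C(22,7)=170544, C(22,8)=319770, C(22,9)=497420
Sum=1097789


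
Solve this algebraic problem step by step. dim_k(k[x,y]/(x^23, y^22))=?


Basis: x^i*y^j, i<23, j<22
23*22=506


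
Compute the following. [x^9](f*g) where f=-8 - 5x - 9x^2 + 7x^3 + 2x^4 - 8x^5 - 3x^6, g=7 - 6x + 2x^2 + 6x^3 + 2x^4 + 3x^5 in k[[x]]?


[x^9] = sum a_i*b_j, i+j=9
  2*3=6
  -8*2=-16
  -3*6=-18
Sum=-28


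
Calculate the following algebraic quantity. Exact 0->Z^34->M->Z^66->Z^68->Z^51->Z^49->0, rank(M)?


Alt sum=0:
(-1)^0*34 + (-1)^1*? + (-1)^2*66 + (-1)^3*68 + (-1)^4*51 + (-1)^5*49=0
rank(M)=34


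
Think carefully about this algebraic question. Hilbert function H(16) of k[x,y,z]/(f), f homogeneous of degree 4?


C(18,2)-C(14,2)=153-91=62


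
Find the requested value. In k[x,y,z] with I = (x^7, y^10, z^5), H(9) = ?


Need i<7, j<10, k<5 with i+j+k=9.
For each i, j ranges over max(0,9-i-4)..min(9,9-i):
  i=0: j in [5,9] -> 5
  i=1: j in [4,8] -> 5
  i=2: j in [3,7] -> 5
  i=3: j in [2,6] -> 5
  i=4: j in [1,5] -> 5
  i=5: j in [0,4] -> 5
  i=6: j in [0,3] -> 4
H(9) = 5+5+5+5+5+5+4 = 34


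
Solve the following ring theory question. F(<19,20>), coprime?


gcd(19,20)=1 => F=ab-a-b=19*20-19-20=380-39=341


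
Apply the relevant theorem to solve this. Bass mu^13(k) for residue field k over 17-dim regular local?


C(n,i)=C(17,13)=2380


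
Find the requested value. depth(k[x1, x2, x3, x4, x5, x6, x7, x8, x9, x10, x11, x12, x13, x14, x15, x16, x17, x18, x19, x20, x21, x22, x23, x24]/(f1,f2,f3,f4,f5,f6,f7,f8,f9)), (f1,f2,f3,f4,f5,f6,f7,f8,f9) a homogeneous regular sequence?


depth(R)=24
depth(R/I)=24-9=15


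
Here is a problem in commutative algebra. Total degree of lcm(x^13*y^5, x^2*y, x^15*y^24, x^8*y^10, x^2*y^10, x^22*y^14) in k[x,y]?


lcm = componentwise max:
x: max(13,2,15,8,2,22)=22
y: max(5,1,24,10,10,14)=24
Total=22+24=46


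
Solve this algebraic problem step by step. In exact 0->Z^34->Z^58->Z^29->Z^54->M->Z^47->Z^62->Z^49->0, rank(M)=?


Alt sum=0:
(-1)^0*34 + (-1)^1*58 + (-1)^2*29 + (-1)^3*54 + (-1)^4*? + (-1)^5*47 + (-1)^6*62 + (-1)^7*49=0
rank(M)=83


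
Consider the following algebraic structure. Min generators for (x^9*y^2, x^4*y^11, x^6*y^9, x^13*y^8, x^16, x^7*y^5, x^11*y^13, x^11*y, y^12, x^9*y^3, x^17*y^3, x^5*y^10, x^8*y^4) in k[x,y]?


Remove redundant (divisible by others).
x^11*y^13 redundant.
x^9*y^3 redundant.
x^13*y^8 redundant.
x^17*y^3 redundant.
Min: x^16, x^11*y, x^9*y^2, x^8*y^4, x^7*y^5, x^6*y^9, x^5*y^10, x^4*y^11, y^12
Count=9


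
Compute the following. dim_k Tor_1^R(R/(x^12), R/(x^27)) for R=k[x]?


Tor_1(R/I,R/J)=(I cap J)/IJ=(x^27)/(x^39)
dim=39-27=min(12,27)=12


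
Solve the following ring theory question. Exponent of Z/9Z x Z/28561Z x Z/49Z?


Exponent = lcm of the cyclic orders; pairwise coprime => product.
3^2*13^4*7^2=9*28561*49=12595401


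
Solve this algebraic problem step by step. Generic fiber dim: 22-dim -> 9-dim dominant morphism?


dim(fiber)=dim(X)-dim(Y)=22-9=13


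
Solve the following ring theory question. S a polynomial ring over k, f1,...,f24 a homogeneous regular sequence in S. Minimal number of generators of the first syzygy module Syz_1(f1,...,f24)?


Regular sequence => Koszul complex is the minimal free resolution.
Syz_1 minimally generated by Koszul relations f_i*e_j - f_j*e_i (i<j): mu(Syz_1) = beta_2 = C(m,2) = m(m-1)/2
m=24
24*23/2 = 276


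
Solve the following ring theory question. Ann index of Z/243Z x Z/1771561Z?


Exponent = lcm of the cyclic orders; pairwise coprime => product.
3^5*11^6=243*1771561=430489323


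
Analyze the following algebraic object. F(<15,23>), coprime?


gcd(15,23)=1 => F=ab-a-b=15*23-15-23=345-38=307


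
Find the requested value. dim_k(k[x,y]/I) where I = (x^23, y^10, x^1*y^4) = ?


k[x,y]/I, I = (x^23, y^10, x^1*y^4)
Rect: 23x10=230. Corner: (23-1)x(10-4)=132.
dim = 230-132 = 98


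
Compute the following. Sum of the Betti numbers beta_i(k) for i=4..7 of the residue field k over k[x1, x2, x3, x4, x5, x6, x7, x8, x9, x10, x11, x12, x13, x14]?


Koszul resolution: beta_i(k)=C(n,i), n=14
C(14,4)=1001, C(14,5)=2002, C(14,6)=3003, C(14,7)=3432
Sum=9438


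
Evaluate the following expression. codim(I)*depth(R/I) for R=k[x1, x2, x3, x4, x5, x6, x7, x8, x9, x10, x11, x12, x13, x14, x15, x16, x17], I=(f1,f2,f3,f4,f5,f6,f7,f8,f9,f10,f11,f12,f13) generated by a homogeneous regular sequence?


codim=13, depth=dim(R/I)=17-13=4
Product=13*4=52


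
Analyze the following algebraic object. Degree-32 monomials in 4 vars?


C(d+n-1,n-1)=C(35,3)=6545


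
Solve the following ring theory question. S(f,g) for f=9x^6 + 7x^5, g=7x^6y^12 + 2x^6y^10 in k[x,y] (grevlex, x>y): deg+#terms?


LT(f)=9x^6, LT(g)=7x^6y^12
lcm(LM)=x^6y^12
S(f,g) (scaled by 63 to clear denominators) = 7y^12*f - 9*g = 49x^5y^12 - 18x^6y^10
2 terms, deg 17.
17+2=19


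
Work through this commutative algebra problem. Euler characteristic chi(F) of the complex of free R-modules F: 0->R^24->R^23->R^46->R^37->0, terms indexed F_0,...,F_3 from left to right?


chi = sum (-1)^i * rank:
(-1)^0*24=24
(-1)^1*23=-23
(-1)^2*46=46
(-1)^3*37=-37
chi=10


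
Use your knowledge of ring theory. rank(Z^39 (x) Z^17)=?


rank(M(x)N) = rank(M)*rank(N)
39*17 = 663


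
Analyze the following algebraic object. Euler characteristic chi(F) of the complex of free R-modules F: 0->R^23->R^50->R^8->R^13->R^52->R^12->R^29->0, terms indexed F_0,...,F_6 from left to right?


chi = sum (-1)^i * rank:
(-1)^0*23=23
(-1)^1*50=-50
(-1)^2*8=8
(-1)^3*13=-13
(-1)^4*52=52
(-1)^5*12=-12
(-1)^6*29=29
chi=37


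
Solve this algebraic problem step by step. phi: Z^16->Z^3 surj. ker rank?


rank(ker) = 16-3 = 13


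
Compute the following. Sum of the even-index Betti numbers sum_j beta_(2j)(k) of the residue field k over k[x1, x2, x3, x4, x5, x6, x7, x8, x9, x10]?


Koszul resolution: beta_i(k)=C(n,i), n=10
sum_even C(10,i) = 2^(n-1) = 2^9 = 512


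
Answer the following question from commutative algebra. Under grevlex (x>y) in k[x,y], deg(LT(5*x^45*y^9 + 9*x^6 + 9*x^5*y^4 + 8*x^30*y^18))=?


LT: 5*x^45*y^9
deg_x=45, deg_y=9
Total=45+9=54


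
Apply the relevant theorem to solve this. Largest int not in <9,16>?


gcd(9,16)=1 => F=ab-a-b=9*16-9-16=144-25=119


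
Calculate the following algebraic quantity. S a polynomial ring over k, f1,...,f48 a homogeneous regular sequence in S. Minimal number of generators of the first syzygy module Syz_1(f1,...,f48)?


Regular sequence => Koszul complex is the minimal free resolution.
Syz_1 minimally generated by Koszul relations f_i*e_j - f_j*e_i (i<j): mu(Syz_1) = beta_2 = C(m,2) = m(m-1)/2
m=48
48*47/2 = 1128


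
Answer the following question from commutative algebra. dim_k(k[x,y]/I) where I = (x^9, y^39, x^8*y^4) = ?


k[x,y]/I, I = (x^9, y^39, x^8*y^4)
Rect: 9x39=351. Corner: (9-8)x(39-4)=35.
dim = 351-35 = 316


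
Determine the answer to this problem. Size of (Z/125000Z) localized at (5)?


5-primary part: 125000=5^6*8
Size=5^6=15625


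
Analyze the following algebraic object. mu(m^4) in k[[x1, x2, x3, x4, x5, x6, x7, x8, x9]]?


C(n+d-1,d)=C(12,4)=495


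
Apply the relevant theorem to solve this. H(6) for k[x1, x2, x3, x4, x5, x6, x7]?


C(d+n-1,n-1)=C(12,6)=924


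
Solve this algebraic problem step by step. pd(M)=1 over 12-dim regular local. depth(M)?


pd+depth=depth(R)=12
depth=12-1=11


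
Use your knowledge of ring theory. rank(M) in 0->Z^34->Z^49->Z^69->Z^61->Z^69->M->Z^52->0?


Alt sum=0:
(-1)^0*34 + (-1)^1*49 + (-1)^2*69 + (-1)^3*61 + (-1)^4*69 + (-1)^5*? + (-1)^6*52=0
rank(M)=114


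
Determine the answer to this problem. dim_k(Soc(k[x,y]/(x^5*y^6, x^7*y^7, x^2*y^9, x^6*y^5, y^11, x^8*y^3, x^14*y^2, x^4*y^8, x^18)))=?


Socle = ann(m) = span of standard monomials u with x*u, y*u in I (staircase corners).
Redundant generators: x^7*y^7
Minimal generators: x^18, x^14*y^2, x^8*y^3, x^6*y^5, x^5*y^6, x^4*y^8, x^2*y^9, y^11
Corners: xy^10, x^3y^8, x^4y^7, x^5y^5, x^7y^4, x^13y^2, x^17y
Socle dim=7


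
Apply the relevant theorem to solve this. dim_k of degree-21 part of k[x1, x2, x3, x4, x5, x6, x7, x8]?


C(d+n-1,n-1)=C(28,7)=1184040


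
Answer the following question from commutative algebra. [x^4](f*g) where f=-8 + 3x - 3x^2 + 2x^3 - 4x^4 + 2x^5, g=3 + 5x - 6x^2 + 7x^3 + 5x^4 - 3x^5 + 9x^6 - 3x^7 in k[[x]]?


[x^4] = sum a_i*b_j, i+j=4
  -8*5=-40
  3*7=21
  -3*-6=18
  2*5=10
  -4*3=-12
Sum=-3


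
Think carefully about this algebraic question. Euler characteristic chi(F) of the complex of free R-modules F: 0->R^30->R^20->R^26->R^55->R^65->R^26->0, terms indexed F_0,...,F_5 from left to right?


chi = sum (-1)^i * rank:
(-1)^0*30=30
(-1)^1*20=-20
(-1)^2*26=26
(-1)^3*55=-55
(-1)^4*65=65
(-1)^5*26=-26
chi=20


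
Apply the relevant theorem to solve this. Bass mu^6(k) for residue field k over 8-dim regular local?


C(n,i)=C(8,6)=28


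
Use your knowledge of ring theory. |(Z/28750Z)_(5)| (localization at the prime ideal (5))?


5-primary part: 28750=5^4*46
Size=5^4=625


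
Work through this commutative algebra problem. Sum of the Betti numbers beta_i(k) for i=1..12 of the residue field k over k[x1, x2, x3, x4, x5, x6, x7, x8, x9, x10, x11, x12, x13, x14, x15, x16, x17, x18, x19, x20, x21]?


Koszul resolution: beta_i(k)=C(n,i), n=21
C(21,1)=21, C(21,2)=210, C(21,3)=1330, C(21,4)=5985, C(21,5)=20349, C(21,6)=54264, C(21,7)=116280, C(21,8)=203490, C(21,9)=293930, C(21,10)=352716, C(21,11)=352716, C(21,12)=293930
Sum=1695221


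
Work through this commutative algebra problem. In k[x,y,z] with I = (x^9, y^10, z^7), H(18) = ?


Need i<9, j<10, k<7 with i+j+k=18.
For each i, j ranges over max(0,18-i-6)..min(9,18-i):
  i=0: j in [12,9] -> 0
  i=1: j in [11,9] -> 0
  i=2: j in [10,9] -> 0
  i=3: j in [9,9] -> 1
  i=4: j in [8,9] -> 2
  i=5: j in [7,9] -> 3
  i=6: j in [6,9] -> 4
  i=7: j in [5,9] -> 5
  i=8: j in [4,9] -> 6
H(18) = 0+0+0+1+2+3+4+5+6 = 21


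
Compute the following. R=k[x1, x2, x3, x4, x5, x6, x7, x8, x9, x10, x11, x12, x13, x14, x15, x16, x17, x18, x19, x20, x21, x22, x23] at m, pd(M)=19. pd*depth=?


pd+depth=23
depth=23-19=4
pd*depth=19*4=76


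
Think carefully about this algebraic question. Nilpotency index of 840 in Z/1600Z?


840^k mod 1600:
k=1: 840
k=2: 0
First zero at k = 2


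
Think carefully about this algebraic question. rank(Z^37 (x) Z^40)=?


rank(M(x)N) = rank(M)*rank(N)
37*40 = 1480


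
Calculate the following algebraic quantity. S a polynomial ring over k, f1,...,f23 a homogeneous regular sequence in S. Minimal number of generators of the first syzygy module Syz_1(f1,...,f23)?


Regular sequence => Koszul complex is the minimal free resolution.
Syz_1 minimally generated by Koszul relations f_i*e_j - f_j*e_i (i<j): mu(Syz_1) = beta_2 = C(m,2) = m(m-1)/2
m=23
23*22/2 = 253


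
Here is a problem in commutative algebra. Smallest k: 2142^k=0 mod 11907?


2142^k mod 11907:
k=1: 2142
k=2: 3969
k=3: 0
First zero at k = 3


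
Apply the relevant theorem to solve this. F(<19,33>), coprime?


gcd(19,33)=1 => F=ab-a-b=19*33-19-33=627-52=575


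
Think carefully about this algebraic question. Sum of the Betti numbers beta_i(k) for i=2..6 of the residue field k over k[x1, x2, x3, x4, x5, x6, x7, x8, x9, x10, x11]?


Koszul resolution: beta_i(k)=C(n,i), n=11
C(11,2)=55, C(11,3)=165, C(11,4)=330, C(11,5)=462, C(11,6)=462
Sum=1474


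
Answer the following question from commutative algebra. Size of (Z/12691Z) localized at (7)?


7-primary part: 12691=7^3*37
Size=7^3=343


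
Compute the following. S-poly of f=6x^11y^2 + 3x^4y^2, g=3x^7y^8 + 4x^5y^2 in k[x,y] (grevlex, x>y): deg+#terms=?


LT(f)=6x^11y^2, LT(g)=3x^7y^8
lcm(LM)=x^11y^8
S(f,g) (scaled by 18 to clear denominators) = 3y^6*f - 6x^4*g = 9x^4y^8 - 24x^9y^2
2 terms, deg 12.
12+2=14


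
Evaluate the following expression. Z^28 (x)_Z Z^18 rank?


rank(M(x)N) = rank(M)*rank(N)
28*18 = 504


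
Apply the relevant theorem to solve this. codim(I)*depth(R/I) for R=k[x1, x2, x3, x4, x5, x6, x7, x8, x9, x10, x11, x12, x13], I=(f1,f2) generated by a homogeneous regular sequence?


codim=2, depth=dim(R/I)=13-2=11
Product=2*11=22


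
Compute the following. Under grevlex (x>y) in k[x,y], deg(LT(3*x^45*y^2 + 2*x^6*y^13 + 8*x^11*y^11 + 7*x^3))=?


LT: 3*x^45*y^2
deg_x=45, deg_y=2
Total=45+2=47


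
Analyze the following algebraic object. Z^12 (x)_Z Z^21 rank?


rank(M(x)N) = rank(M)*rank(N)
12*21 = 252


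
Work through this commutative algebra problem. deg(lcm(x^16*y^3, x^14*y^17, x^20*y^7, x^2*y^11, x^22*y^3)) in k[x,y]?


lcm = componentwise max:
x: max(16,14,20,2,22)=22
y: max(3,17,7,11,3)=17
Total=22+17=39


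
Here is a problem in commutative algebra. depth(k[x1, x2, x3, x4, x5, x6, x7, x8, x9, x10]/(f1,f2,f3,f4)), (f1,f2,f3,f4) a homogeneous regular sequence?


depth(R)=10
depth(R/I)=10-4=6


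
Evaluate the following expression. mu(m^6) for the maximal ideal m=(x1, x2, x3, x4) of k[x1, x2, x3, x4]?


Graded Nakayama: mu(m^d) = dim_k (m^d/m^(d+1)) = #degree-6 monomials in 4 vars
C(n+d-1,d)=C(9,6)=84


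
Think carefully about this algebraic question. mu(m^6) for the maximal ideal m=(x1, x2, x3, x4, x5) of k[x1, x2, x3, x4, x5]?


Graded Nakayama: mu(m^d) = dim_k (m^d/m^(d+1)) = #degree-6 monomials in 5 vars
C(n+d-1,d)=C(10,6)=210


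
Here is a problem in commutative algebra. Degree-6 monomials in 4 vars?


C(d+n-1,n-1)=C(9,3)=84


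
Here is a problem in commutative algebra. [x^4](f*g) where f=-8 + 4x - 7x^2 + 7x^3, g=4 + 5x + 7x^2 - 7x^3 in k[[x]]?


[x^4] = sum a_i*b_j, i+j=4
  4*-7=-28
  -7*7=-49
  7*5=35
Sum=-42


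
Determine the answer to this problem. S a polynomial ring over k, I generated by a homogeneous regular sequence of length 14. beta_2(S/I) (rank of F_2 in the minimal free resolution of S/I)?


Regular sequence => Koszul complex is the minimal free resolution.
Syz_1 minimally generated by Koszul relations f_i*e_j - f_j*e_i (i<j): mu(Syz_1) = beta_2 = C(m,2) = m(m-1)/2
m=14
14*13/2 = 91


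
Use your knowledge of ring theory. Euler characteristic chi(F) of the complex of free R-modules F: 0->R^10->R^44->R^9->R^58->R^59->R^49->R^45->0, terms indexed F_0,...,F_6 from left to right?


chi = sum (-1)^i * rank:
(-1)^0*10=10
(-1)^1*44=-44
(-1)^2*9=9
(-1)^3*58=-58
(-1)^4*59=59
(-1)^5*49=-49
(-1)^6*45=45
chi=-28


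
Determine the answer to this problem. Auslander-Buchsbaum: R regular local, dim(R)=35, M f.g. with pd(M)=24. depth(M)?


pd+depth=depth(R)=35
depth=35-24=11


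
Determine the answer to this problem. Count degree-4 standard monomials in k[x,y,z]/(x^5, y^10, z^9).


Need i<5, j<10, k<9 with i+j+k=4.
For each i, j ranges over max(0,4-i-8)..min(9,4-i):
  i=0: j in [0,4] -> 5
  i=1: j in [0,3] -> 4
  i=2: j in [0,2] -> 3
  i=3: j in [0,1] -> 2
  i=4: j in [0,0] -> 1
H(4) = 5+4+3+2+1 = 15


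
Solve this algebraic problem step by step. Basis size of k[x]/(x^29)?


Basis: 1,x,...,x^28
dim=29


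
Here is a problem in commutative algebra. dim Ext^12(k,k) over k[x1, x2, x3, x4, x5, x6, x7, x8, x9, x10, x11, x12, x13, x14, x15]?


C(n,i)=C(15,12)=455


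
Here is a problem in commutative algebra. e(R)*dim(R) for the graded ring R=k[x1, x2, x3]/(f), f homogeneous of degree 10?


e(R)=deg(f)=10, dim(R)=3-1=2
e*dim=10*2=20


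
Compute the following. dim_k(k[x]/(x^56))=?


Basis: 1,x,...,x^55
dim=56


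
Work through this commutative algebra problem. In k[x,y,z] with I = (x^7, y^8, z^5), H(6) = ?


Need i<7, j<8, k<5 with i+j+k=6.
For each i, j ranges over max(0,6-i-4)..min(7,6-i):
  i=0: j in [2,6] -> 5
  i=1: j in [1,5] -> 5
  i=2: j in [0,4] -> 5
  i=3: j in [0,3] -> 4
  i=4: j in [0,2] -> 3
  i=5: j in [0,1] -> 2
  i=6: j in [0,0] -> 1
H(6) = 5+5+5+4+3+2+1 = 25


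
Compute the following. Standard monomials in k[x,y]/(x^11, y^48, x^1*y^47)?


k[x,y]/I, I = (x^11, y^48, x^1*y^47)
Rect: 11x48=528. Corner: (11-1)x(48-47)=10.
dim = 528-10 = 518


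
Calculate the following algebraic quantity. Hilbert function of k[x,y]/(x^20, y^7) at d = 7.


k[x,y], I = (x^20, y^7), d = 7
Need i < 20 and d-i < 7.
Range: 1 <= i <= 7.
H(7) = 7


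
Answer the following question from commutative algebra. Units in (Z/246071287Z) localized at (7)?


Local ring = Z/16807Z.
phi(16807) = 7^4*(7-1) = 14406


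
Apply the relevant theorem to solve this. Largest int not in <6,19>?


gcd(6,19)=1 => F=ab-a-b=6*19-6-19=114-25=89


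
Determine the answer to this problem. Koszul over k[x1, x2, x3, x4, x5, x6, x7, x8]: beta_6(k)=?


C(n,i)=C(8,6)=28


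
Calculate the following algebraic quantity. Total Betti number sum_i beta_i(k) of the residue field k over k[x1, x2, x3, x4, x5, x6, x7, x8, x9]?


Koszul resolution: beta_i(k)=C(n,i), n=9
sum_i C(9,i) = 2^9 = 512


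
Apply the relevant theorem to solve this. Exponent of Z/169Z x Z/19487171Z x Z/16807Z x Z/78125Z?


Exponent = lcm of the cyclic orders; pairwise coprime => product.
13^2*11^7*7^5*5^7=169*19487171*16807*78125=4324299158319765625


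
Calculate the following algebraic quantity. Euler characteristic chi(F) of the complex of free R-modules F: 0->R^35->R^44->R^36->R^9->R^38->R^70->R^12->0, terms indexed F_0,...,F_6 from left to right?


chi = sum (-1)^i * rank:
(-1)^0*35=35
(-1)^1*44=-44
(-1)^2*36=36
(-1)^3*9=-9
(-1)^4*38=38
(-1)^5*70=-70
(-1)^6*12=12
chi=-2


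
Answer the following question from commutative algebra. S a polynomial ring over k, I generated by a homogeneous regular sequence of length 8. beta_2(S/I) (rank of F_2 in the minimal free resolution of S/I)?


Regular sequence => Koszul complex is the minimal free resolution.
Syz_1 minimally generated by Koszul relations f_i*e_j - f_j*e_i (i<j): mu(Syz_1) = beta_2 = C(m,2) = m(m-1)/2
m=8
8*7/2 = 28


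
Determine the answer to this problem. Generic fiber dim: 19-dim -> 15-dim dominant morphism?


dim(fiber)=dim(X)-dim(Y)=19-15=4


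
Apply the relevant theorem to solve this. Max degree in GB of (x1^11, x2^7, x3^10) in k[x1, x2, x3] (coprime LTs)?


Pure powers, coprime LTs => already GB.
Degrees: 11, 7, 10
Max=11


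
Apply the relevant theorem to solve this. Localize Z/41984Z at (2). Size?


2-primary part: 41984=2^10*41
Size=2^10=1024


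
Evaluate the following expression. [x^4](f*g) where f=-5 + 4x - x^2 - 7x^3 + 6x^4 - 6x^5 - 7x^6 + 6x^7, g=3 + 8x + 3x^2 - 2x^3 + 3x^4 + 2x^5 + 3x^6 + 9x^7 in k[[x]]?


[x^4] = sum a_i*b_j, i+j=4
  -5*3=-15
  4*-2=-8
  -1*3=-3
  -7*8=-56
  6*3=18
Sum=-64


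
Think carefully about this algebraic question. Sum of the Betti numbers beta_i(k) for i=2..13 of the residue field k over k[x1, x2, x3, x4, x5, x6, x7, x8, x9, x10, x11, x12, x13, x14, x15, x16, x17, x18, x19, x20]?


Koszul resolution: beta_i(k)=C(n,i), n=20
C(20,2)=190, C(20,3)=1140, C(20,4)=4845, C(20,5)=15504, C(20,6)=38760, C(20,7)=77520, C(20,8)=125970, C(20,9)=167960, C(20,10)=184756, C(20,11)=167960, C(20,12)=125970, C(20,13)=77520
Sum=988095


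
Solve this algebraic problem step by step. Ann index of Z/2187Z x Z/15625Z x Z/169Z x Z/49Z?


Exponent = lcm of the cyclic orders; pairwise coprime => product.
3^7*5^6*13^2*7^2=2187*15625*169*49=282977296875


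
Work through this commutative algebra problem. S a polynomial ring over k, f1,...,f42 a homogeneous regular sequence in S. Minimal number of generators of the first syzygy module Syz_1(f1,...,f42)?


Regular sequence => Koszul complex is the minimal free resolution.
Syz_1 minimally generated by Koszul relations f_i*e_j - f_j*e_i (i<j): mu(Syz_1) = beta_2 = C(m,2) = m(m-1)/2
m=42
42*41/2 = 861


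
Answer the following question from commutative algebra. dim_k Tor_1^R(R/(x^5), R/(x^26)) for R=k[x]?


Tor_1(R/I,R/J)=(I cap J)/IJ=(x^26)/(x^31)
dim=31-26=min(5,26)=5


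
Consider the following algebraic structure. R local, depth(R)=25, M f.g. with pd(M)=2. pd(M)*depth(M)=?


pd+depth=25
depth=25-2=23
pd*depth=2*23=46


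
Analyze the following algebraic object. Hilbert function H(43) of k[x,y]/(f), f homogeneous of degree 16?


H(t)=d for t>=d-1.
d=16, t=43
H(43)=16


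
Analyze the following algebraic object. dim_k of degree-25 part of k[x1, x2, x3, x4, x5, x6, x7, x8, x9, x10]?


C(d+n-1,n-1)=C(34,9)=52451256


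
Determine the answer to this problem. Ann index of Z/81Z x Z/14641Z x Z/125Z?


Exponent = lcm of the cyclic orders; pairwise coprime => product.
3^4*11^4*5^3=81*14641*125=148240125


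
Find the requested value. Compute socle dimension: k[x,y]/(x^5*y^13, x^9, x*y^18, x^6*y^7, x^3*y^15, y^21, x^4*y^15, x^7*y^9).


Socle = ann(m) = span of standard monomials u with x*u, y*u in I (staircase corners).
Redundant generators: x^4*y^15, x^7*y^9
Minimal generators: x^9, x^6*y^7, x^5*y^13, x^3*y^15, x*y^18, y^21
Corners: y^20, x^2y^17, x^4y^14, x^5y^12, x^8y^6
Socle dim=5


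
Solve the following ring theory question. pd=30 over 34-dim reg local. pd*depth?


pd+depth=34
depth=34-30=4
pd*depth=30*4=120


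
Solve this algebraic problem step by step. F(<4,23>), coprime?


gcd(4,23)=1 => F=ab-a-b=4*23-4-23=92-27=65


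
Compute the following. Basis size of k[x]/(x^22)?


Basis: 1,x,...,x^21
dim=22


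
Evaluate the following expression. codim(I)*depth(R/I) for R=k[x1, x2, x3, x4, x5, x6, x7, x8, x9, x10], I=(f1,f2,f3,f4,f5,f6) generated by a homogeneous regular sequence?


codim=6, depth=dim(R/I)=10-6=4
Product=6*4=24


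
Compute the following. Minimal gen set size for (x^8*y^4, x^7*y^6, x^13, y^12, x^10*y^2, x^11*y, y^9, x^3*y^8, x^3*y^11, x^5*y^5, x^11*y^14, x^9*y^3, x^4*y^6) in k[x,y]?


Remove redundant (divisible by others).
x^11*y^14 redundant.
y^12 redundant.
x^3*y^11 redundant.
x^7*y^6 redundant.
Min: x^13, x^11*y, x^10*y^2, x^9*y^3, x^8*y^4, x^5*y^5, x^4*y^6, x^3*y^8, y^9
Count=9


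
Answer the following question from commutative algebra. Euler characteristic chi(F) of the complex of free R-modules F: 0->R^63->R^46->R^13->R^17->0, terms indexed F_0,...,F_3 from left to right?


chi = sum (-1)^i * rank:
(-1)^0*63=63
(-1)^1*46=-46
(-1)^2*13=13
(-1)^3*17=-17
chi=13


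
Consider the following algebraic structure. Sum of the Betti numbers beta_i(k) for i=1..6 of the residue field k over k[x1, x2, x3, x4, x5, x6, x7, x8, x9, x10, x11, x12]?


Koszul resolution: beta_i(k)=C(n,i), n=12
C(12,1)=12, C(12,2)=66, C(12,3)=220, C(12,4)=495, C(12,5)=792, C(12,6)=924
Sum=2509


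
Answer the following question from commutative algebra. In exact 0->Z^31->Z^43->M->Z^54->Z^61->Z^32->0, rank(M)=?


Alt sum=0:
(-1)^0*31 + (-1)^1*43 + (-1)^2*? + (-1)^3*54 + (-1)^4*61 + (-1)^5*32=0
rank(M)=37


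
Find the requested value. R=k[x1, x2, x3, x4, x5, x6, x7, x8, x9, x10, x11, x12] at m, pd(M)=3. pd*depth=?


pd+depth=12
depth=12-3=9
pd*depth=3*9=27


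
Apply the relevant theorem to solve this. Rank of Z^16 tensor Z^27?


rank(M(x)N) = rank(M)*rank(N)
16*27 = 432


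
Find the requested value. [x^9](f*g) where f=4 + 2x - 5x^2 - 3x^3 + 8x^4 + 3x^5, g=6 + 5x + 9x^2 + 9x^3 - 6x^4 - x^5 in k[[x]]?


[x^9] = sum a_i*b_j, i+j=9
  8*-1=-8
  3*-6=-18
Sum=-26


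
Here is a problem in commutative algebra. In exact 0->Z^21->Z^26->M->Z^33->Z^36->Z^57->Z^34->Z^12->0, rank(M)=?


Alt sum=0:
(-1)^0*21 + (-1)^1*26 + (-1)^2*? + (-1)^3*33 + (-1)^4*36 + (-1)^5*57 + (-1)^6*34 + (-1)^7*12=0
rank(M)=37


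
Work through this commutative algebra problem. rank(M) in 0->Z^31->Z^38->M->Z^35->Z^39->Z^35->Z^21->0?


Alt sum=0:
(-1)^0*31 + (-1)^1*38 + (-1)^2*? + (-1)^3*35 + (-1)^4*39 + (-1)^5*35 + (-1)^6*21=0
rank(M)=17


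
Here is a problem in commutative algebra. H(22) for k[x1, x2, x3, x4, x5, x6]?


C(d+n-1,n-1)=C(27,5)=80730


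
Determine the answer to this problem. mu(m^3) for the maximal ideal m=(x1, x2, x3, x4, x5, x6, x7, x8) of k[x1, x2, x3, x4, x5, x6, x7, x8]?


Graded Nakayama: mu(m^d) = dim_k (m^d/m^(d+1)) = #degree-3 monomials in 8 vars
C(n+d-1,d)=C(10,3)=120


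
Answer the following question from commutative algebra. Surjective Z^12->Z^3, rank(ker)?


rank(ker) = 12-3 = 9


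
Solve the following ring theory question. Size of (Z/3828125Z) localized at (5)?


5-primary part: 3828125=5^7*49
Size=5^7=78125


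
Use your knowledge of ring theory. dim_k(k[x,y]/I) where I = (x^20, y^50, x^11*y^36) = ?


k[x,y]/I, I = (x^20, y^50, x^11*y^36)
Rect: 20x50=1000. Corner: (20-11)x(50-36)=126.
dim = 1000-126 = 874


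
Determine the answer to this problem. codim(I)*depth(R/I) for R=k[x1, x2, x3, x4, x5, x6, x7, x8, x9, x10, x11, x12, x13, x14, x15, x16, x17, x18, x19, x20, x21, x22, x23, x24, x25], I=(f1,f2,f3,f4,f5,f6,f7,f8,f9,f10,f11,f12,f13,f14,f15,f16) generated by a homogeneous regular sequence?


codim=16, depth=dim(R/I)=25-16=9
Product=16*9=144


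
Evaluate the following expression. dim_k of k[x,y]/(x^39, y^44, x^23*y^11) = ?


k[x,y]/I, I = (x^39, y^44, x^23*y^11)
Rect: 39x44=1716. Corner: (39-23)x(44-11)=528.
dim = 1716-528 = 1188


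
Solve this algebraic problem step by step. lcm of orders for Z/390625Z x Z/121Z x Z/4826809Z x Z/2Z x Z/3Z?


Exponent = lcm of the cyclic orders; pairwise coprime => product.
5^8*11^2*13^6*2^1*3^1=390625*121*4826809*2*3=1368852864843750


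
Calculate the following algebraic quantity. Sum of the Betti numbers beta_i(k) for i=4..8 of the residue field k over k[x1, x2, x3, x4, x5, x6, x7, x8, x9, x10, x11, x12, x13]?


Koszul resolution: beta_i(k)=C(n,i), n=13
C(13,4)=715, C(13,5)=1287, C(13,6)=1716, C(13,7)=1716, C(13,8)=1287
Sum=6721


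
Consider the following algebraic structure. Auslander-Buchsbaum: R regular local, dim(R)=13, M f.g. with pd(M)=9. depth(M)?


pd+depth=depth(R)=13
depth=13-9=4


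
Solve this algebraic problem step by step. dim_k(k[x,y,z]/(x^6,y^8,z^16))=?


Basis: x^iy^jz^k, i<6,j<8,k<16
6*8*16=768


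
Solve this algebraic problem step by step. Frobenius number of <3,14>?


gcd(3,14)=1 => F=ab-a-b=3*14-3-14=42-17=25


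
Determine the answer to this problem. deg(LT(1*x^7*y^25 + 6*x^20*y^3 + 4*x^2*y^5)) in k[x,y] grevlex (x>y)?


LT: 1*x^7*y^25
deg_x=7, deg_y=25
Total=7+25=32


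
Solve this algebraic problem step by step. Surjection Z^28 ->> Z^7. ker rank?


rank(ker) = 28-7 = 21


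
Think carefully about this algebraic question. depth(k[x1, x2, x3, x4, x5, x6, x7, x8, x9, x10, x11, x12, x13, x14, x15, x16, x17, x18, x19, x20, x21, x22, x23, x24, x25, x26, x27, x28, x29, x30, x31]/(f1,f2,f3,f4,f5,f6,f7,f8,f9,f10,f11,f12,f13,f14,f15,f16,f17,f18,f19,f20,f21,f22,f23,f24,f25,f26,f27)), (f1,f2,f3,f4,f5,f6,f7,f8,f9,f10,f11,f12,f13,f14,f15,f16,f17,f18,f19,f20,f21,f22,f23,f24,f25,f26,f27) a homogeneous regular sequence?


depth(R)=31
depth(R/I)=31-27=4


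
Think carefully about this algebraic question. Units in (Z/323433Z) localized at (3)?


Local ring = Z/243Z.
phi(243) = 3^4*(3-1) = 162


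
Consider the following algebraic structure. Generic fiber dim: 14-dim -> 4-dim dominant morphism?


dim(fiber)=dim(X)-dim(Y)=14-4=10


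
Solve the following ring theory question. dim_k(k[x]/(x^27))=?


Basis: 1,x,...,x^26
dim=27


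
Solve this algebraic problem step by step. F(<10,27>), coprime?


gcd(10,27)=1 => F=ab-a-b=10*27-10-27=270-37=233


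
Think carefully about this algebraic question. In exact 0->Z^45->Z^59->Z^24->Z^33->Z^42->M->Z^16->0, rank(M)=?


Alt sum=0:
(-1)^0*45 + (-1)^1*59 + (-1)^2*24 + (-1)^3*33 + (-1)^4*42 + (-1)^5*? + (-1)^6*16=0
rank(M)=35


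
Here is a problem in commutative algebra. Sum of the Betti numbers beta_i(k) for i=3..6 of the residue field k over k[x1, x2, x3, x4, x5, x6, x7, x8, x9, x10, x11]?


Koszul resolution: beta_i(k)=C(n,i), n=11
C(11,3)=165, C(11,4)=330, C(11,5)=462, C(11,6)=462
Sum=1419


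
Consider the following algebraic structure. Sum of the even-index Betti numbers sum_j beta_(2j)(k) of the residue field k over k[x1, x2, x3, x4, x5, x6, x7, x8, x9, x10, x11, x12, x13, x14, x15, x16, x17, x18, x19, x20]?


Koszul resolution: beta_i(k)=C(n,i), n=20
sum_even C(20,i) = 2^(n-1) = 2^19 = 524288


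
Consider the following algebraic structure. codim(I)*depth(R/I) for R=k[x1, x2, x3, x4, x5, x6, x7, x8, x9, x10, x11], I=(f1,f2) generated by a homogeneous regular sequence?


codim=2, depth=dim(R/I)=11-2=9
Product=2*9=18


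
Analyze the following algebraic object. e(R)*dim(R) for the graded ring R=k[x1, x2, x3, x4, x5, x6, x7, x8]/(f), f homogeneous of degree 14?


e(R)=deg(f)=14, dim(R)=8-1=7
e*dim=14*7=98


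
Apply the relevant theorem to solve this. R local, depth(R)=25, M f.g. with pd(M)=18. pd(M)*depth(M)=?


pd+depth=25
depth=25-18=7
pd*depth=18*7=126


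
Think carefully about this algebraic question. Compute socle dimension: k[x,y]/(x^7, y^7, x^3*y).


Socle = ann(m) = span of standard monomials u with x*u, y*u in I (staircase corners).
Minimal generators: x^7, x^3*y, y^7
Corners: x^2y^6, x^6
Socle dim=2


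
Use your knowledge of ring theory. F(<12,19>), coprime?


gcd(12,19)=1 => F=ab-a-b=12*19-12-19=228-31=197


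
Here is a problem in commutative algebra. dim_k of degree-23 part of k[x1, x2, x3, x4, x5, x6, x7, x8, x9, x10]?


C(d+n-1,n-1)=C(32,9)=28048800


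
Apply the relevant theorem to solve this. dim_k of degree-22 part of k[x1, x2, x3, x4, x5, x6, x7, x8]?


C(d+n-1,n-1)=C(29,7)=1560780


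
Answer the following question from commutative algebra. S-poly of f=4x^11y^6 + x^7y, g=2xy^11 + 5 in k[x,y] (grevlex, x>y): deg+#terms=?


LT(f)=4x^11y^6, LT(g)=2xy^11
lcm(LM)=x^11y^11
S(f,g) (scaled by 8 to clear denominators) = 2y^5*f - 4x^10*g = 2x^7y^6 - 20x^10
2 terms, deg 13.
13+2=15


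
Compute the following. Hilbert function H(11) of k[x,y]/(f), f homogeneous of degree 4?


H(t)=d for t>=d-1.
d=4, t=11
H(11)=4


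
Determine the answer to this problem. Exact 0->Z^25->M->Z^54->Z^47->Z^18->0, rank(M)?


Alt sum=0:
(-1)^0*25 + (-1)^1*? + (-1)^2*54 + (-1)^3*47 + (-1)^4*18=0
rank(M)=50


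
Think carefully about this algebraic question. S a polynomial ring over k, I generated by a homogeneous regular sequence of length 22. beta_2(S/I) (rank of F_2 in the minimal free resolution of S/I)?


Regular sequence => Koszul complex is the minimal free resolution.
Syz_1 minimally generated by Koszul relations f_i*e_j - f_j*e_i (i<j): mu(Syz_1) = beta_2 = C(m,2) = m(m-1)/2
m=22
22*21/2 = 231


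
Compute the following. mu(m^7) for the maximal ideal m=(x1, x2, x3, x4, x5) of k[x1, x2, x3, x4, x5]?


Graded Nakayama: mu(m^d) = dim_k (m^d/m^(d+1)) = #degree-7 monomials in 5 vars
C(n+d-1,d)=C(11,7)=330


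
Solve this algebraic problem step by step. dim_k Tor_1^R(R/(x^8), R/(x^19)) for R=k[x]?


Tor_1(R/I,R/J)=(I cap J)/IJ=(x^19)/(x^27)
dim=27-19=min(8,19)=8


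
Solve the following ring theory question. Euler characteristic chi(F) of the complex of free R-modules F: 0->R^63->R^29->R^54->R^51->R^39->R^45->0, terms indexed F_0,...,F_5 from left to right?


chi = sum (-1)^i * rank:
(-1)^0*63=63
(-1)^1*29=-29
(-1)^2*54=54
(-1)^3*51=-51
(-1)^4*39=39
(-1)^5*45=-45
chi=31


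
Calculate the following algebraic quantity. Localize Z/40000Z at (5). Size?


5-primary part: 40000=5^4*64
Size=5^4=625


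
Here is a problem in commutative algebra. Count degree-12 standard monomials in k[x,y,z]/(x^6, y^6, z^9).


Need i<6, j<6, k<9 with i+j+k=12.
For each i, j ranges over max(0,12-i-8)..min(5,12-i):
  i=0: j in [4,5] -> 2
  i=1: j in [3,5] -> 3
  i=2: j in [2,5] -> 4
  i=3: j in [1,5] -> 5
  i=4: j in [0,5] -> 6
  i=5: j in [0,5] -> 6
H(12) = 2+3+4+5+6+6 = 26


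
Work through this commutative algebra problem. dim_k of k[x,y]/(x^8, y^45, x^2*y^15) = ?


k[x,y]/I, I = (x^8, y^45, x^2*y^15)
Rect: 8x45=360. Corner: (8-2)x(45-15)=180.
dim = 360-180 = 180


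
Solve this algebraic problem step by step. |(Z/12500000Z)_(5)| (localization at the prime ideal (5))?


5-primary part: 12500000=5^8*32
Size=5^8=390625


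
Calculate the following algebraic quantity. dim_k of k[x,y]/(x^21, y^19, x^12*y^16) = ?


k[x,y]/I, I = (x^21, y^19, x^12*y^16)
Rect: 21x19=399. Corner: (21-12)x(19-16)=27.
dim = 399-27 = 372


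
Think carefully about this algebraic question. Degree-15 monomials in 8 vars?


C(d+n-1,n-1)=C(22,7)=170544


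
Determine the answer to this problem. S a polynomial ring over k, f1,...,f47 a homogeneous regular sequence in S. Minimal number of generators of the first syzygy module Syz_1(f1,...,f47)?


Regular sequence => Koszul complex is the minimal free resolution.
Syz_1 minimally generated by Koszul relations f_i*e_j - f_j*e_i (i<j): mu(Syz_1) = beta_2 = C(m,2) = m(m-1)/2
m=47
47*46/2 = 1081


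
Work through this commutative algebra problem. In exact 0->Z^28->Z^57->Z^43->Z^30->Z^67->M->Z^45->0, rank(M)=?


Alt sum=0:
(-1)^0*28 + (-1)^1*57 + (-1)^2*43 + (-1)^3*30 + (-1)^4*67 + (-1)^5*? + (-1)^6*45=0
rank(M)=96


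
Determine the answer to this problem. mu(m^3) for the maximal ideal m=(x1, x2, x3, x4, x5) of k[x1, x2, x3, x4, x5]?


Graded Nakayama: mu(m^d) = dim_k (m^d/m^(d+1)) = #degree-3 monomials in 5 vars
C(n+d-1,d)=C(7,3)=35


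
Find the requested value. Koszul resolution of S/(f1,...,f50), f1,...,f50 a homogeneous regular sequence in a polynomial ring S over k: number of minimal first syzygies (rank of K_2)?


Regular sequence => Koszul complex is the minimal free resolution.
Syz_1 minimally generated by Koszul relations f_i*e_j - f_j*e_i (i<j): mu(Syz_1) = beta_2 = C(m,2) = m(m-1)/2
m=50
50*49/2 = 1225


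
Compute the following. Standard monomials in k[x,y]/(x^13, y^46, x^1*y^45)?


k[x,y]/I, I = (x^13, y^46, x^1*y^45)
Rect: 13x46=598. Corner: (13-1)x(46-45)=12.
dim = 598-12 = 586


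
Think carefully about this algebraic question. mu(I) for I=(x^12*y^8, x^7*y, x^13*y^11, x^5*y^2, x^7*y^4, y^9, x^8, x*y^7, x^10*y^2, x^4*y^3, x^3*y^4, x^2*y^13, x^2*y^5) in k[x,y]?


Remove redundant (divisible by others).
x^13*y^11 redundant.
x^10*y^2 redundant.
x^7*y^4 redundant.
x^12*y^8 redundant.
x^2*y^13 redundant.
Min: x^8, x^7*y, x^5*y^2, x^4*y^3, x^3*y^4, x^2*y^5, x*y^7, y^9
Count=8
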